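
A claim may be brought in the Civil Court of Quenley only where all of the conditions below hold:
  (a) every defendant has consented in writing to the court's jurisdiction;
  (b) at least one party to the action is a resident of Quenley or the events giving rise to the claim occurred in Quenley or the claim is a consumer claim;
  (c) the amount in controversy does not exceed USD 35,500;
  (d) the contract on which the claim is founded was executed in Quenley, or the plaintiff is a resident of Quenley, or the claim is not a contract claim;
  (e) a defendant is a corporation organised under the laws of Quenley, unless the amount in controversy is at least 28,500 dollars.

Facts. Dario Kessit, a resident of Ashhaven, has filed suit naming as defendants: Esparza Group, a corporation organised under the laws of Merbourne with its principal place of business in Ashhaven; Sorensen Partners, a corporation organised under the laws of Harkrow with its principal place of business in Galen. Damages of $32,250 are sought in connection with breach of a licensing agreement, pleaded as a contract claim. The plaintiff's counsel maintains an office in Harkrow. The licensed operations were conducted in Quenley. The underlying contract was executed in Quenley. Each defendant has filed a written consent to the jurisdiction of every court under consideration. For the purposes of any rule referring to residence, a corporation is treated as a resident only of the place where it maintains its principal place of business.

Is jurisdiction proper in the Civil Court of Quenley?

Yes

The Civil Court of Quenley:
  (a) Every defendant has filed written consent. Satisfied.
  (b) The operative events occurred in Quenley, which satisfies one of the alternatives. Met.
  (c) The amount in controversy is 32,250 dollars, within the $35,500 ceiling. Condition met.
  (d) The contract was executed in Quenley, so one alternative holds. Satisfied.
  (e) The corporate defendant(s) are organised in Harkrow, Merbourne, not Quenley. However, the amount in controversy is $32,250, which meets the USD 28,500 floor, so the 'unless' proviso supplies this condition. Condition met.
  → Jurisdiction lies.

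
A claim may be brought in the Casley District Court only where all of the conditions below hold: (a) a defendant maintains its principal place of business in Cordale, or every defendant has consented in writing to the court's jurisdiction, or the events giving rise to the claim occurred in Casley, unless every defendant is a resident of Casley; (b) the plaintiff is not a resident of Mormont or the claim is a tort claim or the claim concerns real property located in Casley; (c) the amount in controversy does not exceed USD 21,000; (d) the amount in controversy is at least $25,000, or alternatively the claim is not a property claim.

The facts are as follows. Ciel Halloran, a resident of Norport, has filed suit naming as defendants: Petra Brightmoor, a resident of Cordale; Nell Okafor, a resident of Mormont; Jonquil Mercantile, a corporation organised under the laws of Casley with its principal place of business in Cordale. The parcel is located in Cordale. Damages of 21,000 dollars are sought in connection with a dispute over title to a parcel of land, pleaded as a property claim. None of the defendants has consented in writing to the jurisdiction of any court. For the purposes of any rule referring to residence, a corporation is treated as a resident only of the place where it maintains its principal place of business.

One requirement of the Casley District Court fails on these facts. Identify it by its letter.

The Casley District Court:
  (a) Jonquil Mercantile has its principal place of business in Cordale, so this disjunct is met. Satisfied.
  (b) The plaintiff resides in Norport, which is not Mormont, so one alternative holds. Satisfied.
  (c) The amount in controversy is 21,000 dollars, within the 21,000 dollars ceiling. Satisfied.
  (d) The amount in controversy is $21,000, below the $25,000 floor; the claim is a property claim — none of the alternatives is met. Not met.
Only condition (d) fails.

(d)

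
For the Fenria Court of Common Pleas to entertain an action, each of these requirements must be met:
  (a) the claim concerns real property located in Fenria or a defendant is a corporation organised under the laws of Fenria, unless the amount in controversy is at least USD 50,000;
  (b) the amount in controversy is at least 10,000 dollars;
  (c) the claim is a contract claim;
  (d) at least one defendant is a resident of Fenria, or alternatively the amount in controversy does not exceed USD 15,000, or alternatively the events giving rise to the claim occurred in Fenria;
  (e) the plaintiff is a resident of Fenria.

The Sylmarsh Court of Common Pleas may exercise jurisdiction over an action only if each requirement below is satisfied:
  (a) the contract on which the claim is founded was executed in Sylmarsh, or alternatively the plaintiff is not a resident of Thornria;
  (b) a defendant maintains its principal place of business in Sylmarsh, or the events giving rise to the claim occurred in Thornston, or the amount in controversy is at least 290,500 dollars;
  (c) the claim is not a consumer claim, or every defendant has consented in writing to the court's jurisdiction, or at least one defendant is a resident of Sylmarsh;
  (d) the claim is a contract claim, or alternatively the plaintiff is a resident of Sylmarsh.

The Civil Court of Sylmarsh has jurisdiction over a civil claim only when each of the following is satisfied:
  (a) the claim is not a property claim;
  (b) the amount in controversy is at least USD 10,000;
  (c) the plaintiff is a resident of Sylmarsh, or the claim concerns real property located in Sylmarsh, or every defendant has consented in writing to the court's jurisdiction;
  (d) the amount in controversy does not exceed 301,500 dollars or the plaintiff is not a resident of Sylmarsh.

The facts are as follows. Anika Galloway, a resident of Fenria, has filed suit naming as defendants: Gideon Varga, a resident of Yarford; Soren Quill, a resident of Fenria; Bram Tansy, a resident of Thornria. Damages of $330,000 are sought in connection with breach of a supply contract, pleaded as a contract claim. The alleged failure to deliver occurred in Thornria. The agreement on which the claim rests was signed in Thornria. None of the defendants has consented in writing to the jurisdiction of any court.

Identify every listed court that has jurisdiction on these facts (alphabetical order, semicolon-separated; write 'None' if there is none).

the Fenria Court of Common Pleas; the Sylmarsh Court of Common Pleas

The Fenria Court of Common Pleas:
  (a) The claim does not concern real property; no defendant is a corporation — every alternative fails. The proviso rescues it, though: the amount in controversy is USD 330,000, which meets the USD 50,000 floor. Met.
  (b) The amount in controversy is $330,000, which meets the $10,000 floor. Satisfied.
  (c) The claim is a contract claim. Met.
  (d) Soren Quill resides in Fenria — that alternative is enough. Condition met.
  (e) The plaintiff resides in Fenria. Satisfied.
  → Every requirement is satisfied — jurisdiction.
The Sylmarsh Court of Common Pleas:
  (a) The plaintiff resides in Fenria, which is not Thornria, which satisfies one of the alternatives. Condition met.
  (b) The amount in controversy is 330,000 dollars, which meets the USD 290,500 floor, so this disjunct is met. Condition met.
  (c) The claim is a contract claim, not a consumer claim, so this disjunct is met. Met.
  (d) The claim is a contract claim — that alternative is enough. Met.
  → The court has jurisdiction.
The Civil Court of Sylmarsh:
  (a) The claim is a contract claim, not a property claim. Satisfied.
  (b) The amount in controversy is 330,000 dollars, which meets the 10,000 dollars floor. Condition met.
  (c) The plaintiff resides in Fenria, not Sylmarsh; the claim does not concern real property; no such written consent has been filed — every alternative fails. Fails.
  (d) The plaintiff resides in Fenria, which is not Sylmarsh, so one alternative holds. Satisfied.
  → At least one condition fails; no jurisdiction.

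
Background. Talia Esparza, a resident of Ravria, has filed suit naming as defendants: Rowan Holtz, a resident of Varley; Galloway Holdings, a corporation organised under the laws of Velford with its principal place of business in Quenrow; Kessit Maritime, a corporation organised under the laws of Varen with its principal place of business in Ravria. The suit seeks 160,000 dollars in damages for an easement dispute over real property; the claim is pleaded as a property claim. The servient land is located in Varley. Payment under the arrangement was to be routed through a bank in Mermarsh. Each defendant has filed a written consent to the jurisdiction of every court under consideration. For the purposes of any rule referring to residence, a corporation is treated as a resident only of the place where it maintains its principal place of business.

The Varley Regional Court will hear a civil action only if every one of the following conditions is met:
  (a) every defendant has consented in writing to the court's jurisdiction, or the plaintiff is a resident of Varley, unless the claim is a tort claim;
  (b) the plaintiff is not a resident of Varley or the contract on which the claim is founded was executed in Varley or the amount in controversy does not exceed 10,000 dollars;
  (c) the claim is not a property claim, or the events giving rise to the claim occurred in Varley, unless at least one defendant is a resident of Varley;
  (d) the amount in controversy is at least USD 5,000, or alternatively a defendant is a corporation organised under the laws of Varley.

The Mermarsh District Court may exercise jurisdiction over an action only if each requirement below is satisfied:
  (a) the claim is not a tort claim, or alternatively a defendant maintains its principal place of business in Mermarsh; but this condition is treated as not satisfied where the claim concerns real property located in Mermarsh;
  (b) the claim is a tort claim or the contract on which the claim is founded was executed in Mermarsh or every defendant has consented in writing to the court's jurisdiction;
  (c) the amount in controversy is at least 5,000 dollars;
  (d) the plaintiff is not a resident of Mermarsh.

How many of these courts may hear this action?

2

The Varley Regional Court:
  (a) Every defendant has filed written consent, so one alternative holds. Condition met.
  (b) The plaintiff resides in Ravria, which is not Varley, which satisfies one of the alternatives. Met.
  (c) The operative events occurred in Varley, so this disjunct is met. Met.
  (d) The amount in controversy is $160,000, which meets the 5,000 dollars floor, so one alternative holds. Satisfied.
  → The court has jurisdiction.
The Mermarsh District Court:
  (a) The claim is a property claim, not a tort claim, which satisfies one of the alternatives. The exception is not triggered, since the property lies in Varley, not Mermarsh. Satisfied.
  (b) Every defendant has filed written consent, so one alternative holds. Satisfied.
  (c) The amount in controversy is $160,000, which meets the 5,000 dollars floor. Met.
  (d) The plaintiff resides in Ravria, which is not Mermarsh. Condition met.
  → Jurisdiction lies.
Courts with jurisdiction: the Varley Regional Court, the Mermarsh District Court — 2 in total.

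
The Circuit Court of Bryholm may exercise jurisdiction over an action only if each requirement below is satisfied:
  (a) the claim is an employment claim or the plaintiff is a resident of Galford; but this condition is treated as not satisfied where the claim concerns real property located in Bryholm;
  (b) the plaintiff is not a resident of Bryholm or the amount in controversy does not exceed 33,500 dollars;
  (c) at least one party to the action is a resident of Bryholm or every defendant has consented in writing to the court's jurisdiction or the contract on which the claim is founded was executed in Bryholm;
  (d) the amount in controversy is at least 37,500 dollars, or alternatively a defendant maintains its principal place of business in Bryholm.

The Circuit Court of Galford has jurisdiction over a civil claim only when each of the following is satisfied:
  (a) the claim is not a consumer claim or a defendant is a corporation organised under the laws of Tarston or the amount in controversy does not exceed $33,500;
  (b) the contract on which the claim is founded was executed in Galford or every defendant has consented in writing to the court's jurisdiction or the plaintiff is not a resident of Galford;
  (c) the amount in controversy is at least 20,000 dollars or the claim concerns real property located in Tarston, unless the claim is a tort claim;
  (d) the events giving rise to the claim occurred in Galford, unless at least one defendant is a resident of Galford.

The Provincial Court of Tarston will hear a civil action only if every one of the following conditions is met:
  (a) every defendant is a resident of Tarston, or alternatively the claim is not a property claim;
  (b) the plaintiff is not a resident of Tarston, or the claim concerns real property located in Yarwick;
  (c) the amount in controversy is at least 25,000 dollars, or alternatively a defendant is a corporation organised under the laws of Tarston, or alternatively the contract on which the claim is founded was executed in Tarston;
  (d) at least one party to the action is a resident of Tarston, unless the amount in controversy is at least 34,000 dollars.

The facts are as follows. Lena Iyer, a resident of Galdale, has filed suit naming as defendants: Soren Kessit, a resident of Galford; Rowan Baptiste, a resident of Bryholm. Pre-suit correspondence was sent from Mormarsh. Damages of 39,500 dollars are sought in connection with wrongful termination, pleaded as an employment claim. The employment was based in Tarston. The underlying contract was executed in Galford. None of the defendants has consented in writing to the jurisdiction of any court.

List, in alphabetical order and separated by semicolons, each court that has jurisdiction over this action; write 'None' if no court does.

The Circuit Court of Bryholm:
  (a) The claim is an employment claim, which satisfies one of the alternatives. And the carve-out is inapplicable — the claim does not concern real property. Met.
  (b) The plaintiff resides in Galdale, which is not Bryholm, which satisfies one of the alternatives. Met.
  (c) Rowan Baptiste resides in Bryholm, which satisfies one of the alternatives. Satisfied.
  (d) The amount in controversy is USD 39,500, which meets the 37,500 dollars floor, so this disjunct is met. Condition met.
  → Jurisdiction lies.
The Circuit Court of Galford:
  (a) The claim is an employment claim, not a consumer claim — that alternative is enough. Condition met.
  (b) The contract was executed in Galford — that alternative is enough. Condition met.
  (c) The amount in controversy is 39,500 dollars, which meets the 20,000 dollars floor, so one alternative holds. Condition met.
  (d) The operative events occurred in Tarston, not Galford. The proviso rescues it, though: Soren Kessit resides in Galford. Condition met.
  → Jurisdiction lies.
The Provincial Court of Tarston:
  (a) The claim is an employment claim, not a property claim — that alternative is enough. Satisfied.
  (b) The plaintiff resides in Galdale, which is not Tarston, so one alternative holds. Condition met.
  (c) The amount in controversy is 39,500 dollars, which meets the 25,000 dollars floor, so this disjunct is met. Met.
  (d) No party resides in Tarston. The proviso rescues it, though: the amount in controversy is $39,500, which meets the USD 34,000 floor. Satisfied.
  → The court has jurisdiction.

the Circuit Court of Bryholm; the Circuit Court of Galford; the Provincial Court of Tarston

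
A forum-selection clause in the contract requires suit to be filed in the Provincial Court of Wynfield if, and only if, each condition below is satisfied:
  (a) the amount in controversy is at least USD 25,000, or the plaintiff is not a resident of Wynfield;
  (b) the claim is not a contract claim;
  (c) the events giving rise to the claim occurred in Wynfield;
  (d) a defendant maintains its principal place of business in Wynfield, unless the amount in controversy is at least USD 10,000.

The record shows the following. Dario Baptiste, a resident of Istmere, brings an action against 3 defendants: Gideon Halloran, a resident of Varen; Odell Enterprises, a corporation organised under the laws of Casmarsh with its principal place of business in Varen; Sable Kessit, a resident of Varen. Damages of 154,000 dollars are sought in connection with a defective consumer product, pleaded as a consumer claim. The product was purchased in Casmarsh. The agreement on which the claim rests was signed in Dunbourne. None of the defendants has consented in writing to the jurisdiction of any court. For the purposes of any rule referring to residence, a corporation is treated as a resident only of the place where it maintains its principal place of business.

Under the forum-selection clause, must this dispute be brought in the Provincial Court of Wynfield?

No

The Provincial Court of Wynfield:
  (a) The amount in controversy is 154,000 dollars, which meets the $25,000 floor, so one alternative holds. Condition met.
  (b) The claim is a consumer claim, not a contract claim. Condition met.
  (c) The operative events occurred in Casmarsh, not Wynfield. Not met.
  (d) The corporate defendant(s) have their principal place of business in Varen, not Wynfield. The proviso rescues it, though: the amount in controversy is $154,000, which meets the USD 10,000 floor. Condition met.
  → The clause does not apply.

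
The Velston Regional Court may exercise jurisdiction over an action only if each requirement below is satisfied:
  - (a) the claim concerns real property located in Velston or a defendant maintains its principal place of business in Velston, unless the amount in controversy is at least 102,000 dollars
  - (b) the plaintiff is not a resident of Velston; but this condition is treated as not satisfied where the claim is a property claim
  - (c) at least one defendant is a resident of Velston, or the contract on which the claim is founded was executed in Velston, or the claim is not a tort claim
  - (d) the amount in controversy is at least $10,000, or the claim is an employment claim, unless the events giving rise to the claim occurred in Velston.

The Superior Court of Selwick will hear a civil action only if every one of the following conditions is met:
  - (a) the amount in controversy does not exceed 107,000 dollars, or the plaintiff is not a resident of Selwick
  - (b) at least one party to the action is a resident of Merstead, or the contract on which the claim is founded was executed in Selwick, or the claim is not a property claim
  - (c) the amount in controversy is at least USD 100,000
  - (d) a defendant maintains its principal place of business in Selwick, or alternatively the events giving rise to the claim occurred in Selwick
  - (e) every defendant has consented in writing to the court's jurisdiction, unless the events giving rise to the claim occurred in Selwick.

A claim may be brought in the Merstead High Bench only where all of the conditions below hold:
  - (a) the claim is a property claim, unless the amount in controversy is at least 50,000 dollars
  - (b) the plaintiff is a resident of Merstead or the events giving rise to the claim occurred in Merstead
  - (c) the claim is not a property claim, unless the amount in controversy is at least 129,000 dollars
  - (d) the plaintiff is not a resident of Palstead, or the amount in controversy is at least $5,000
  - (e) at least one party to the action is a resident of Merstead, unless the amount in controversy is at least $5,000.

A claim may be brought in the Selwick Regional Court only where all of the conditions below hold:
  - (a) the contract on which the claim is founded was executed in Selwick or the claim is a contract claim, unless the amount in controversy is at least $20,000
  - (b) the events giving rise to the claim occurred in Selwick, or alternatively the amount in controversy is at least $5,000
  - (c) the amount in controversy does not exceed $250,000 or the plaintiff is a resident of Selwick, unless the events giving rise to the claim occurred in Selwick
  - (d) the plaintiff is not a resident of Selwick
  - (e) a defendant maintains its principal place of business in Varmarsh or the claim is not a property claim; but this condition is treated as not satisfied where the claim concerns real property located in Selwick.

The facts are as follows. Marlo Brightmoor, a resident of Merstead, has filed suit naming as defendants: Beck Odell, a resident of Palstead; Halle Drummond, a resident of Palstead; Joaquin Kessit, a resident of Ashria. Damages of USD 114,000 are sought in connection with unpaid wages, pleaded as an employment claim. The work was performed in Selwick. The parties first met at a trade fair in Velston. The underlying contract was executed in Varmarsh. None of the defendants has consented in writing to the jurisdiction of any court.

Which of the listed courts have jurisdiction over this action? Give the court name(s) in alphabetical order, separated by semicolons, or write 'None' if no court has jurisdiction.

The Velston Regional Court:
  (a) The claim does not concern real property; no defendant is a corporation — every alternative fails. But the amount in controversy is USD 114,000, which meets the USD 102,000 floor, and the 'unless' clause therefore excuses the requirement. Met.
  (b) The plaintiff resides in Merstead, which is not Velston. The carve-out does not apply: the claim is an employment claim, not a property claim. Met.
  (c) The claim is an employment claim, not a tort claim, so this disjunct is met. Met.
  (d) The amount in controversy is $114,000, which meets the $10,000 floor, which satisfies one of the alternatives. Met.
  → Jurisdiction lies.
The Superior Court of Selwick:
  (a) The plaintiff resides in Merstead, which is not Selwick, so one alternative holds. Condition met.
  (b) Marlo Brightmoor resides in Merstead, which satisfies one of the alternatives. Satisfied.
  (c) The amount in controversy is USD 114,000, which meets the 100,000 dollars floor. Condition met.
  (d) The operative events occurred in Selwick, so this disjunct is met. Condition met.
  (e) No such written consent has been filed. But the operative events occurred in Selwick, and the 'unless' clause therefore excuses the requirement. Met.
  → All conditions met; jurisdiction exists.
The Merstead High Bench:
  (a) The claim is an employment claim, not a property claim. However, the amount in controversy is USD 114,000, which meets the $50,000 floor, so the 'unless' proviso supplies this condition. Met.
  (b) The plaintiff resides in Merstead, so one alternative holds. Met.
  (c) The claim is an employment claim, not a property claim. Met.
  (d) The plaintiff resides in Merstead, which is not Palstead, so this disjunct is met. Satisfied.
  (e) Marlo Brightmoor resides in Merstead. Met.
  → Jurisdiction lies.
The Selwick Regional Court:
  (a) The contract was executed in Varmarsh, not Selwick; the claim is an employment claim, not a contract claim — none of the alternatives is met. But the amount in controversy is USD 114,000, which meets the 20,000 dollars floor, and the 'unless' clause therefore excuses the requirement. Met.
  (b) The operative events occurred in Selwick, so this disjunct is met. Condition met.
  (c) The amount in controversy is USD 114,000, within the USD 250,000 ceiling, so one alternative holds. Condition met.
  (d) The plaintiff resides in Merstead, which is not Selwick. Met.
  (e) The claim is an employment claim, not a property claim, so this disjunct is met. The exception is not triggered, since the claim does not concern real property. Met.
  → Jurisdiction lies.

the Merstead High Bench; the Selwick Regional Court; the Superior Court of Selwick; the Velston Regional Court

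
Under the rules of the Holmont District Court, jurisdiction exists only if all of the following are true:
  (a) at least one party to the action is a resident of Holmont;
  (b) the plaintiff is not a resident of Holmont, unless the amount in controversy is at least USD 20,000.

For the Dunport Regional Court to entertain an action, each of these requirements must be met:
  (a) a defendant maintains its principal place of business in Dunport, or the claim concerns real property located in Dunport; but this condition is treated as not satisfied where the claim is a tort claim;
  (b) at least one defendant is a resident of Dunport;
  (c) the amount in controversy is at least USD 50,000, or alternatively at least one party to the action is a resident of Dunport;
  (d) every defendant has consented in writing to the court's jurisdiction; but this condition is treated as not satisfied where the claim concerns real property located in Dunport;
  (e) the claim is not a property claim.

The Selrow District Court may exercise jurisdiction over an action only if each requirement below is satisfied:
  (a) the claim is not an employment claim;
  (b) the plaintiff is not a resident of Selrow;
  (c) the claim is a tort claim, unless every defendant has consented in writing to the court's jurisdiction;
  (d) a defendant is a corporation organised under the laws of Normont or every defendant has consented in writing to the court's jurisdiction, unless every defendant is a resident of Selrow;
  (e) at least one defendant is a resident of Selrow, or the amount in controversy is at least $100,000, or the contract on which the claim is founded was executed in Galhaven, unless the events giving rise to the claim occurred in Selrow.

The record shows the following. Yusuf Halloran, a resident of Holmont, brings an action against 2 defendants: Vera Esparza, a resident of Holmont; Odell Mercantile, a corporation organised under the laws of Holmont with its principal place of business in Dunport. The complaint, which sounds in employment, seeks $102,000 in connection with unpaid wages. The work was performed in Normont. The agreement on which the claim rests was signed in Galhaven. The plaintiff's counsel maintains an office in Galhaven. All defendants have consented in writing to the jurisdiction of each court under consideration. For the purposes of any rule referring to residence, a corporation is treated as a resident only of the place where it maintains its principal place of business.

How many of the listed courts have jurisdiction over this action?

2

The Holmont District Court:
  (a) Yusuf Halloran resides in Holmont. Met.
  (b) The plaintiff resides in Holmont. But the amount in controversy is 102,000 dollars, which meets the USD 20,000 floor, and the 'unless' clause therefore excuses the requirement. Met.
  → The court has jurisdiction.
The Dunport Regional Court:
  (a) Odell Mercantile has its principal place of business in Dunport, so one alternative holds. The exception is not triggered, since the claim is an employment claim, not a tort claim. Condition met.
  (b) Odell Mercantile resides in Dunport. Satisfied.
  (c) The amount in controversy is 102,000 dollars, which meets the USD 50,000 floor — that alternative is enough. Satisfied.
  (d) Every defendant has filed written consent. And the carve-out is inapplicable — the claim does not concern real property. Condition met.
  (e) The claim is an employment claim, not a property claim. Condition met.
  → Every requirement is satisfied — jurisdiction.
The Selrow District Court:
  (a) The claim is an employment claim. Not met.
  (b) The plaintiff resides in Holmont, which is not Selrow. Condition met.
  (c) The claim is an employment claim, not a tort claim. The proviso rescues it, though: every defendant has filed written consent. Satisfied.
  (d) Every defendant has filed written consent — that alternative is enough. Met.
  (e) The amount in controversy is $102,000, which meets the USD 100,000 floor, which satisfies one of the alternatives. Condition met.
  → At least one condition fails; no jurisdiction.
Courts with jurisdiction: the Holmont District Court, the Dunport Regional Court — 2 in total.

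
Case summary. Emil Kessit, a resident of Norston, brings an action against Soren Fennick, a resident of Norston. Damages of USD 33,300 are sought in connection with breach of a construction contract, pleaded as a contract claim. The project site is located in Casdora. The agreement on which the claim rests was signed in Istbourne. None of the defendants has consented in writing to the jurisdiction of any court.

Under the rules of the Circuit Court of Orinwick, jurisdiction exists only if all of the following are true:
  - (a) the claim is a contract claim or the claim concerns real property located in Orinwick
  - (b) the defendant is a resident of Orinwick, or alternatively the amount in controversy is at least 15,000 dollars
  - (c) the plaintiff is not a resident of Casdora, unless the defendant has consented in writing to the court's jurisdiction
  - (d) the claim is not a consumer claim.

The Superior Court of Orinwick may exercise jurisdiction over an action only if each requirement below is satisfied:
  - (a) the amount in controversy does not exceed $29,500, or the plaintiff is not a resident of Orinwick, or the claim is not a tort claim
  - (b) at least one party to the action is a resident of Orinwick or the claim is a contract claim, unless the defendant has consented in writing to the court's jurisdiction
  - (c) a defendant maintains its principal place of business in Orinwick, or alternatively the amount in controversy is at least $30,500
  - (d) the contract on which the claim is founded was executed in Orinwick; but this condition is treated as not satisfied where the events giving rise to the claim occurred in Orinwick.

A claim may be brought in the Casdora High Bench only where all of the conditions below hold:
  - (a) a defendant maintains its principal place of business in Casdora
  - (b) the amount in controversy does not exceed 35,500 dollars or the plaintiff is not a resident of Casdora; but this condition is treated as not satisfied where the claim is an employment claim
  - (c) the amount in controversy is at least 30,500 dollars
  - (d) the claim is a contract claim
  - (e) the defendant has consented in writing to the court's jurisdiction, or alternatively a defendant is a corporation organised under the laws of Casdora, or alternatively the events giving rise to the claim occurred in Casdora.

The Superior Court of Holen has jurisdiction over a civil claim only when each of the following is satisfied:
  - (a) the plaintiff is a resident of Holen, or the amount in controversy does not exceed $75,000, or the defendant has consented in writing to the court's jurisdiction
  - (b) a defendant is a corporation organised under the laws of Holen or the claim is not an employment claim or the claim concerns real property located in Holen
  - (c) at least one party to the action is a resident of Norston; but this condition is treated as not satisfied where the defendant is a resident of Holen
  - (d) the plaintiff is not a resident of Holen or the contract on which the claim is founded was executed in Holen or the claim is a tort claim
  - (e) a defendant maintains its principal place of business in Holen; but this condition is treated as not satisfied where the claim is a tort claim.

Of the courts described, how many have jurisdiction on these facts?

1

The Circuit Court of Orinwick:
  (a) The claim is a contract claim — that alternative is enough. Met.
  (b) The amount in controversy is 33,300 dollars, which meets the 15,000 dollars floor, so this disjunct is met. Met.
  (c) The plaintiff resides in Norston, which is not Casdora. Met.
  (d) The claim is a contract claim, not a consumer claim. Condition met.
  → Every requirement is satisfied — jurisdiction.
The Superior Court of Orinwick:
  (a) The plaintiff resides in Norston, which is not Orinwick, so this disjunct is met. Met.
  (b) The claim is a contract claim, so one alternative holds. Satisfied.
  (c) The amount in controversy is USD 33,300, which meets the USD 30,500 floor, so one alternative holds. Met.
  (d) The contract was executed in Istbourne, not Orinwick. Condition not met.
  → No jurisdiction.
The Casdora High Bench:
  (a) No defendant is a corporation. Fails.
  (b) The amount in controversy is USD 33,300, within the 35,500 dollars ceiling, so this disjunct is met. The carve-out does not apply: the claim is a contract claim, not an employment claim. Met.
  (c) The amount in controversy is $33,300, which meets the USD 30,500 floor. Satisfied.
  (d) The claim is a contract claim. Condition met.
  (e) The operative events occurred in Casdora, so one alternative holds. Met.
  → No jurisdiction.
The Superior Court of Holen:
  (a) The amount in controversy is $33,300, within the USD 75,000 ceiling — that alternative is enough. Satisfied.
  (b) The claim is a contract claim, not an employment claim, so one alternative holds. Met.
  (c) Emil Kessit resides in Norston. The exception is not triggered, since the defendant resides in Norston, not Holen. Satisfied.
  (d) The plaintiff resides in Norston, which is not Holen — that alternative is enough. Met.
  (e) No defendant is a corporation. Not met.
  → The court lacks jurisdiction.
Courts with jurisdiction: the Circuit Court of Orinwick — 1 in total.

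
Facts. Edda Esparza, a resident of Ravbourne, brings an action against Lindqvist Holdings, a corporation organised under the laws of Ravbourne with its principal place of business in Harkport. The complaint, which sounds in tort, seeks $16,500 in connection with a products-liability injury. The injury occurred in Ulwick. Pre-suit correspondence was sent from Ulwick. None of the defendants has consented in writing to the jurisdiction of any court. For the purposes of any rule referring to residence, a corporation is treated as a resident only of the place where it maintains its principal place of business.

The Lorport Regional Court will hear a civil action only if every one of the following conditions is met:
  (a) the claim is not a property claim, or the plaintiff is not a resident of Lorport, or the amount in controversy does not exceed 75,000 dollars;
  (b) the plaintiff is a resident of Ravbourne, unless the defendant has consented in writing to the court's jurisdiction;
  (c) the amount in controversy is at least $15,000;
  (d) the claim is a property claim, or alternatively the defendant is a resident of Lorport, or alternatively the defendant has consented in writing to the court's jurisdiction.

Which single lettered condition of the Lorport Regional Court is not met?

(d)

The Lorport Regional Court:
  (a) The claim is a tort claim, not a property claim — that alternative is enough. Met.
  (b) The plaintiff resides in Ravbourne. Satisfied.
  (c) The amount in controversy is 16,500 dollars, which meets the 15,000 dollars floor. Met.
  (d) The claim is a tort claim, not a property claim; the defendant resides in Harkport, not Lorport; no such written consent has been filed — every alternative fails. Condition not met.
Only condition (d) fails.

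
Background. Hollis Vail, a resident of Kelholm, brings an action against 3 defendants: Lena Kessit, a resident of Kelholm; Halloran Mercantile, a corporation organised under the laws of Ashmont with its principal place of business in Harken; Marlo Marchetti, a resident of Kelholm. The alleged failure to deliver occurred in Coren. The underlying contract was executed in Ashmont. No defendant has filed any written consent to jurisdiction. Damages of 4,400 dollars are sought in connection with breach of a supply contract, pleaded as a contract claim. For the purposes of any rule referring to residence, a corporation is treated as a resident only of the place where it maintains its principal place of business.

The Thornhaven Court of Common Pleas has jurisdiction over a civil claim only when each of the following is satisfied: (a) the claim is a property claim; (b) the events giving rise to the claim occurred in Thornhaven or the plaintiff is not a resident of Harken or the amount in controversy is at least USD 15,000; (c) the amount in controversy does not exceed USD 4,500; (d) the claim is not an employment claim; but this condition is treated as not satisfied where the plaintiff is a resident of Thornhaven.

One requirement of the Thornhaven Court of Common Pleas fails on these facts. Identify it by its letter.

The Thornhaven Court of Common Pleas:
  (a) The claim is a contract claim, not a property claim. Not satisfied.
  (b) The plaintiff resides in Kelholm, which is not Harken, so one alternative holds. Met.
  (c) The amount in controversy is 4,400 dollars, within the 4,500 dollars ceiling. Met.
  (d) The claim is a contract claim, not an employment claim. The exception is not triggered, since the plaintiff resides in Kelholm, not Thornhaven. Satisfied.
Only condition (a) fails.

(a)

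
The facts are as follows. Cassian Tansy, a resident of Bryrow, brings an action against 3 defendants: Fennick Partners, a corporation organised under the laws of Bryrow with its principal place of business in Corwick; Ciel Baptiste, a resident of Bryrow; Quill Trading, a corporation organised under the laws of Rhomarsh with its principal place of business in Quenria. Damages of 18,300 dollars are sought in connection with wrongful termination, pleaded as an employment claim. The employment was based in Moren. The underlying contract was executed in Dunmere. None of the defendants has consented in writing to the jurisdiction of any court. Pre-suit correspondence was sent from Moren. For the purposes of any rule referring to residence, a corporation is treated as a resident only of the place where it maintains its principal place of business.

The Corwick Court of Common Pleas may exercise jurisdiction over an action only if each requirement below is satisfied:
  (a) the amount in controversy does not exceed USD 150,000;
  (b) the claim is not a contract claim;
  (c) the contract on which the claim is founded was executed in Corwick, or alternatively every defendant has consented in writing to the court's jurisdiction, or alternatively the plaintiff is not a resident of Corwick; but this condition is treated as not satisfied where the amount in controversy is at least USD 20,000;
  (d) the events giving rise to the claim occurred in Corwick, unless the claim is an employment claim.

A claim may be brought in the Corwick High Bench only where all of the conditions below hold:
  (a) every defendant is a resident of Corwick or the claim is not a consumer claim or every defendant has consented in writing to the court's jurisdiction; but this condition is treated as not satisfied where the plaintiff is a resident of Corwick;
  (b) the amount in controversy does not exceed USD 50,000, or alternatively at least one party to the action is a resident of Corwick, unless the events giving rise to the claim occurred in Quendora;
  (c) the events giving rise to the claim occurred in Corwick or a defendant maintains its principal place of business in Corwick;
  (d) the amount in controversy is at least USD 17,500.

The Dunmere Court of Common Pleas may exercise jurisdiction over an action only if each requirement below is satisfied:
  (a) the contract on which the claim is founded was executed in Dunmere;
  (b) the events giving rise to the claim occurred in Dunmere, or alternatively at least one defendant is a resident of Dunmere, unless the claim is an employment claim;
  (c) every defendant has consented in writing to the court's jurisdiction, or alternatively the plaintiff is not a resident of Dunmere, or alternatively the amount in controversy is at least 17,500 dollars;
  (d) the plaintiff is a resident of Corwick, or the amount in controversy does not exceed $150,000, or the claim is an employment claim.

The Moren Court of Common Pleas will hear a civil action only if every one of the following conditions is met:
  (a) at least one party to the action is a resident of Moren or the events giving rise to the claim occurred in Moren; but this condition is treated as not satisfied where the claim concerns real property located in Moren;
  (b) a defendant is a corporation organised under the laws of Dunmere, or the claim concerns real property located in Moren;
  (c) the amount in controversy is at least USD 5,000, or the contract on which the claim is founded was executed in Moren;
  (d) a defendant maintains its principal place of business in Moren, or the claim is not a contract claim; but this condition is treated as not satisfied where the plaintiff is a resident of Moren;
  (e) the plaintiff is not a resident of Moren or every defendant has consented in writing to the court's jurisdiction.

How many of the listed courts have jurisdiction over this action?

3

The Corwick Court of Common Pleas:
  (a) The amount in controversy is $18,300, within the $150,000 ceiling. Satisfied.
  (b) The claim is an employment claim, not a contract claim. Condition met.
  (c) The plaintiff resides in Bryrow, which is not Corwick, so this disjunct is met. The carve-out does not apply: the amount in controversy is $18,300, below the 20,000 dollars floor. Satisfied.
  (d) The operative events occurred in Moren, not Corwick. But the claim is an employment claim, and the 'unless' clause therefore excuses the requirement. Satisfied.
  → All conditions met; jurisdiction exists.
The Corwick High Bench:
  (a) The claim is an employment claim, not a consumer claim, so one alternative holds. The exception is not triggered, since the plaintiff resides in Bryrow, not Corwick. Condition met.
  (b) The amount in controversy is $18,300, within the $50,000 ceiling, which satisfies one of the alternatives. Met.
  (c) Fennick Partners has its principal place of business in Corwick, so one alternative holds. Satisfied.
  (d) The amount in controversy is 18,300 dollars, which meets the USD 17,500 floor. Met.
  → All conditions met; jurisdiction exists.
The Dunmere Court of Common Pleas:
  (a) The contract was executed in Dunmere. Satisfied.
  (b) The operative events occurred in Moren, not Dunmere; no defendant resides in Dunmere (they reside in Corwick, Bryrow, Quenria) — no alternative holds. The proviso rescues it, though: the claim is an employment claim. Satisfied.
  (c) The plaintiff resides in Bryrow, which is not Dunmere, so this disjunct is met. Condition met.
  (d) The amount in controversy is USD 18,300, within the USD 150,000 ceiling — that alternative is enough. Satisfied.
  → All conditions met; jurisdiction exists.
The Moren Court of Common Pleas:
  (a) The operative events occurred in Moren, so one alternative holds. And the carve-out is inapplicable — the claim does not concern real property. Met.
  (b) The corporate defendant(s) are organised in Bryrow, Rhomarsh, not Dunmere; the claim does not concern real property — none of the alternatives is met. Condition not met.
  (c) The amount in controversy is 18,300 dollars, which meets the 5,000 dollars floor — that alternative is enough. Satisfied.
  (d) The claim is an employment claim, not a contract claim, so one alternative holds. And the carve-out is inapplicable — the plaintiff resides in Bryrow, not Moren. Satisfied.
  (e) The plaintiff resides in Bryrow, which is not Moren, so one alternative holds. Satisfied.
  → The court lacks jurisdiction.
Courts with jurisdiction: the Corwick Court of Common Pleas, the Corwick High Bench, the Dunmere Court of Common Pleas — 3 in total.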